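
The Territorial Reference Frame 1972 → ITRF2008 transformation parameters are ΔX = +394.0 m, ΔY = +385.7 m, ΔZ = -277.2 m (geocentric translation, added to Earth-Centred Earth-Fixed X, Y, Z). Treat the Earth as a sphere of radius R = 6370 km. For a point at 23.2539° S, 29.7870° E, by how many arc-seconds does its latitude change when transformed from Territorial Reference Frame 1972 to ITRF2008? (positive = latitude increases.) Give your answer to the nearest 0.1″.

sin φ = -0.394806, cos φ = 0.918764, sin λ = 0.496777, cos λ = 0.867878.
North component: ΔN = −sin φ cos λ·ΔX − sin φ sin λ·ΔY + cos φ·ΔZ = −(-0.394806)(0.867878)(394.0) − (-0.394806)(0.496777)(385.7) + (0.918764)(-277.2) = -44.03 m.
1° of latitude spans πR/180 = 111177 m, so Δφ = -44.03 / 111177 × 3600 = -1.426″.

Δφ = -1.4″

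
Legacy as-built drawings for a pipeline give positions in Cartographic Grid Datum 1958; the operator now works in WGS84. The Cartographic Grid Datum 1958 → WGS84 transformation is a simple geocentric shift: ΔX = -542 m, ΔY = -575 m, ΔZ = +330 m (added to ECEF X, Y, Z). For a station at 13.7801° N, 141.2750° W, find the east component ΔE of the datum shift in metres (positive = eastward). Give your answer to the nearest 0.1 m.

ΔE = 109.5 m

At φ = 13.7801°, λ = -141.2750°: sin φ = 0.238196, cos φ = 0.971217, sin λ = -0.625583, cos λ = -0.780158.
ΔE = −sin λ·ΔX + cos λ·ΔY = −(-0.625583)·(-542) + (-0.780158)·(-575) = 109.52 m.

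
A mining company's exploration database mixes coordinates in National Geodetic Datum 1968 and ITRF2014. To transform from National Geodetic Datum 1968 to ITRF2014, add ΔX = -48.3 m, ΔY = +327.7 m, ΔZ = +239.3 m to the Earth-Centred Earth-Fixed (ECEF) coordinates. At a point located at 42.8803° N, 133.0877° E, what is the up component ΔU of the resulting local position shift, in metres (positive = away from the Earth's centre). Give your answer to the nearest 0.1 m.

ΔU = 362.4 m

The local up (radial) axis is (cos φ cos λ, cos φ sin λ, sin φ), giving ΔU = 24.178 + 175.370 + 162.836 = 362.38 m.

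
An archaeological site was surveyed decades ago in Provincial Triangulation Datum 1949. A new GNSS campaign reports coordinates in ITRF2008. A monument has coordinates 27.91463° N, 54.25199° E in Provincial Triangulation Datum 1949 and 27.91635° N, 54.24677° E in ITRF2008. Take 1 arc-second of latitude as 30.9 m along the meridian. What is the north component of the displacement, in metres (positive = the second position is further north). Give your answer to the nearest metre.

Δφ = 27.91635° − 27.91463° = +0.00172°; Δλ = 54.24677° − 54.25199° = -0.00522°.
1° of latitude = 3600 × 30.90 = 111240 m.
ΔN = Δφ × 111240 = 191.3 m; ΔE = Δλ × 111240 × cos(27.91463°) = -0.00522 × 111240 × 0.883646 = -513.1 m.

ΔN = 191 m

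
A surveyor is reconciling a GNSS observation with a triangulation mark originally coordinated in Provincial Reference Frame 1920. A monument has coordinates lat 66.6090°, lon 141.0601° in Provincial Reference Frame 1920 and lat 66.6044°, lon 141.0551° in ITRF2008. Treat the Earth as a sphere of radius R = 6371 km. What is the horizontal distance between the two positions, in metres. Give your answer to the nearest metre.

Δφ = 66.6044° − 66.6090° = -0.0046°; Δλ = 141.0551° − 141.0601° = -0.0050°.
1° along a meridian = πR/180 = 111195 m.
ΔN = Δφ × 111195 = -511.5 m; ΔE = Δλ × 111195 × cos(66.6090°) = -0.0050 × 111195 × 0.397004 = -220.7 m.
Distance = √(ΔE² + ΔN²) = √((-220.7)² + (-511.5)²) = 557.1 m.

557 m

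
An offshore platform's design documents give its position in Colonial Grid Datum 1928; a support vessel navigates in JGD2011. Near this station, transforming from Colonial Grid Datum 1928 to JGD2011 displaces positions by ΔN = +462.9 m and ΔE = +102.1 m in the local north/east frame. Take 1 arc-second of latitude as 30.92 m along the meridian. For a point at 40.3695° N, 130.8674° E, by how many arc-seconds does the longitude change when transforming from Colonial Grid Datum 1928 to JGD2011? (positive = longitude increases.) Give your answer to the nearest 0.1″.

Δλ = 4.3″

At latitude 40.3695°, cos φ = 0.761883.
1″ of longitude at this latitude = 30.92 × cos φ = 23.5574 m, so Δλ = 102.1 / 23.5574 = 4.334″.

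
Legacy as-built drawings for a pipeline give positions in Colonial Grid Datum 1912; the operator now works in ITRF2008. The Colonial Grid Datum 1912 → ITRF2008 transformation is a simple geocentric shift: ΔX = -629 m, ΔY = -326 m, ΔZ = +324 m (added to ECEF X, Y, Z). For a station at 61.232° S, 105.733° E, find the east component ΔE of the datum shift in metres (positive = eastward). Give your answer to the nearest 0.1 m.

At φ = -61.232°, λ = 105.733°: sin φ = -0.876576, cos φ = 0.481264, sin λ = 0.962536, cos λ = -0.271155.
ΔE = −sin λ·ΔX + cos λ·ΔY = −(0.962536)·(-629) + (-0.271155)·(-326) = 693.83 m.

ΔE = 693.8 m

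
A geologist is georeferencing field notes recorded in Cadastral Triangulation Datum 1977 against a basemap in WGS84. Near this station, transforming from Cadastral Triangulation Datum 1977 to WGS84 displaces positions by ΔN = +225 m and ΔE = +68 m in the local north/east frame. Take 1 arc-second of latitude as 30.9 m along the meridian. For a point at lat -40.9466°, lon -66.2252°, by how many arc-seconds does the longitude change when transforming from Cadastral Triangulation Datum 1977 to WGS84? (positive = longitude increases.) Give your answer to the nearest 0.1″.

At latitude -40.9466°, cos φ = 0.755321.
1″ of longitude at this latitude = 30.90 × cos φ = 23.3394 m, so Δλ = 68.0 / 23.3394 = 2.914″.

Δλ = 2.9″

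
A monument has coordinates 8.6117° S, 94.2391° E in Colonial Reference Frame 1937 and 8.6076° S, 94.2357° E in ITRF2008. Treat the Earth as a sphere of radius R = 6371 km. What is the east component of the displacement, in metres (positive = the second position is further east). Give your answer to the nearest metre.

Δφ = -8.6076° − -8.6117° = +0.0041°; Δλ = 94.2357° − 94.2391° = -0.0034°.
1° along a meridian = πR/180 = 111195 m.
ΔN = Δφ × 111195 = 455.9 m; ΔE = Δλ × 111195 × cos(-8.6117°) = -0.0034 × 111195 × 0.988726 = -373.8 m.

ΔE = -374 m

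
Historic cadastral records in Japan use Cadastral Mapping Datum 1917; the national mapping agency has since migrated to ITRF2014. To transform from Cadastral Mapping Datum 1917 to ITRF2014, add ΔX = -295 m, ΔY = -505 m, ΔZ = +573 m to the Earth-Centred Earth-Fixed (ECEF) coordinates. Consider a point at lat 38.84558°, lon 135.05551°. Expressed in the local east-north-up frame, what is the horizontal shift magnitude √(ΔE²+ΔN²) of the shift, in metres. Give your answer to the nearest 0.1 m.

The local east axis at (φ, λ) is (−sin λ, cos λ, 0), so ΔE = −sin(135.05551°)·(-295) + cos(135.05551°)·(-505) = 565.83 m.
The local north axis is (−sin φ cos λ, −sin φ sin λ, cos φ), giving ΔN = -130.963 + 223.757 + 446.275 = 539.07 m.
Horizontal magnitude = √(ΔE² + ΔN²) = √(565.83² + 539.07²) = 781.51 m.

781.5 m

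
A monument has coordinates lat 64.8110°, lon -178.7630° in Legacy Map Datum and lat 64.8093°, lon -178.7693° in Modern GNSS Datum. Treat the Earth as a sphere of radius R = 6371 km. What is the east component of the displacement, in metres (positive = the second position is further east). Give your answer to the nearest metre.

ΔE = -298 m

Δφ = 64.8093° − 64.8110° = -0.0017°; Δλ = -178.7693° − -178.7630° = -0.0063°.
1° along a meridian = πR/180 = 111195 m.
ΔN = Δφ × 111195 = -189.0 m; ΔE = Δλ × 111195 × cos(64.8110°) = -0.0063 × 111195 × 0.425606 = -298.1 m.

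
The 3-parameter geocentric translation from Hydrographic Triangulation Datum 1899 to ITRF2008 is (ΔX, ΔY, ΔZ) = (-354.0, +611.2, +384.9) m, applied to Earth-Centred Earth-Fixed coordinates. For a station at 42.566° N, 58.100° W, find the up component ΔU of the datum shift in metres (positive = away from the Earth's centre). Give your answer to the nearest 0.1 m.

ΔU = -259.6 m

At φ = 42.566°, λ = -58.100°: sin φ = 0.676439, cos φ = 0.736499, sin λ = -0.848972, cos λ = 0.528438.
ΔU = cos φ cos λ·ΔX + cos φ sin λ·ΔY + sin φ·ΔZ = (0.736499)(0.528438)(-354.0) + (0.736499)(-0.848972)(611.2) + (0.676439)(384.9) = -259.58 m.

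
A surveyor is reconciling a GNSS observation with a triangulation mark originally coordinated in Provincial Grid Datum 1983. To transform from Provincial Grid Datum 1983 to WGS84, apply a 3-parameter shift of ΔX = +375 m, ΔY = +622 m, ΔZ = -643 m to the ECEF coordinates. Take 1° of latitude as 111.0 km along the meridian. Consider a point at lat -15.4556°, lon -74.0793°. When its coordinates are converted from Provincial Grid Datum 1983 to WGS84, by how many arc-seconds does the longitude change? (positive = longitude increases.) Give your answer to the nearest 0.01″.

sin φ = -0.266492, cos φ = 0.963837, sin λ = -0.961642, cos λ = 0.274307.
East component: ΔE = −sin λ·ΔX + cos λ·ΔY = −(-0.961642)(375) + (0.274307)(622) = 531.23 m.
1° of latitude spans 111000 m; at latitude φ, 1° of longitude spans that × cos φ = 106985.9 m, so Δλ = 531.23 / 106985.9 × 3600 = 17.876″.

Δλ = 17.88″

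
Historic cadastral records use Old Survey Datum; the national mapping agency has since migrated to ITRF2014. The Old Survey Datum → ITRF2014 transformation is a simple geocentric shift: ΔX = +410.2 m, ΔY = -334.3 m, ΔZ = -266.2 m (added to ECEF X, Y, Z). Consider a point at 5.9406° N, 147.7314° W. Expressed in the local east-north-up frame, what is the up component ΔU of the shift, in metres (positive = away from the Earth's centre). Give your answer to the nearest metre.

The local up (radial) axis is (cos φ cos λ, cos φ sin λ, sin φ), giving ΔU = -344.984 + 177.521 − 27.551 = -195.01 m.

ΔU = -195 m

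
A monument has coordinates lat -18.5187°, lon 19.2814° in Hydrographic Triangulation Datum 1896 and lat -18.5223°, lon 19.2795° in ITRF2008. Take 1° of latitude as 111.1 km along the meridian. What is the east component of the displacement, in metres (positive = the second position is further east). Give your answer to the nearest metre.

Δφ = -18.5223° − -18.5187° = -0.0036°; Δλ = 19.2795° − 19.2814° = -0.0019°.
ΔN = Δφ × 111100 = -400.0 m; ΔE = Δλ × 111100 × cos(-18.5187°) = -0.0019 × 111100 × 0.948220 = -200.2 m.

ΔE = -200 m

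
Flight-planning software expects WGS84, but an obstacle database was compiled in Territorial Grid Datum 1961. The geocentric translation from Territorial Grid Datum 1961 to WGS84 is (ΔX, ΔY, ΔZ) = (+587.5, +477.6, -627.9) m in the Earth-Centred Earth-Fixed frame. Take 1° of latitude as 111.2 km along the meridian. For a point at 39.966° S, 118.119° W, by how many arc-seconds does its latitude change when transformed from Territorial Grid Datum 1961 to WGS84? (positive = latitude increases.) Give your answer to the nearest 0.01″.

Δφ = -30.10″

sin φ = -0.642333, cos φ = 0.766426, sin λ = -0.881971, cos λ = -0.471304.
North component: ΔN = −sin φ cos λ·ΔX − sin φ sin λ·ΔY + cos φ·ΔZ = −(-0.642333)(-0.471304)(587.5) − (-0.642333)(-0.881971)(477.6) + (0.766426)(-627.9) = -929.66 m.
1° of latitude spans 111200 m, so Δφ = -929.66 / 111200 × 3600 = -30.097″.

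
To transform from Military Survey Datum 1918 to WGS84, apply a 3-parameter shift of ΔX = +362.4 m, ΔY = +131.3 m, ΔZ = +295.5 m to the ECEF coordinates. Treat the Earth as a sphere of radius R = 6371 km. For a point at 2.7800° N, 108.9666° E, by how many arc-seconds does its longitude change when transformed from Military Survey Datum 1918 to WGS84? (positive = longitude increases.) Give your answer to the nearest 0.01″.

sin φ = 0.048501, cos φ = 0.998823, sin λ = 0.945708, cos λ = -0.325017.
East component: ΔE = −sin λ·ΔX + cos λ·ΔY = −(0.945708)(362.4) + (-0.325017)(131.3) = -385.40 m.
1° of latitude spans πR/180 = 111195 m; at latitude φ, 1° of longitude spans that × cos φ = 111064.1 m, so Δλ = -385.40 / 111064.1 × 3600 = -12.492″.

Δλ = -12.49″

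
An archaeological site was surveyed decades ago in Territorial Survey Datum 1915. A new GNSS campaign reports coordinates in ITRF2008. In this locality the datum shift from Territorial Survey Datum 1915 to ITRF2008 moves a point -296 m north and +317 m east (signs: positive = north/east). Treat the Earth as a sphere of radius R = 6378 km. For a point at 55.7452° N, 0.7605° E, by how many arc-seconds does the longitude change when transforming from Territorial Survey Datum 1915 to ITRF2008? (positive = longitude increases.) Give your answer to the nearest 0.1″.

Δλ = 18.2″

At latitude 55.7452°, cos φ = 0.562874.
One radian of longitude at latitude φ spans R cos φ, so Δλ = ΔE / (R cos φ) = 317.0 / (6378000 × 0.562874) = 8.8301e-05 rad = 18.213″.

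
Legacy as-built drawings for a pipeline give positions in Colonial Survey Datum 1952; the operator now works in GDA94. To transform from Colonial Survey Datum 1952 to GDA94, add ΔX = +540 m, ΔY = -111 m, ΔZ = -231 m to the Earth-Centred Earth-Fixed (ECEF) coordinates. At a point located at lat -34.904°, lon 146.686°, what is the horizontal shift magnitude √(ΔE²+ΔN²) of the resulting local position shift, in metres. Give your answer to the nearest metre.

At φ = -34.904°, λ = 146.686°: sin φ = -0.572203, cos φ = 0.820112, sin λ = 0.549227, cos λ = -0.835673.
ΔE = −sin λ·ΔX + cos λ·ΔY = −(0.549227)·(540) + (-0.835673)·(-111) = -203.82 m.
ΔN = −sin φ cos λ·ΔX − sin φ sin λ·ΔY + cos φ·ΔZ = −(-0.572203)(-0.835673)(540) − (-0.572203)(0.549227)(-111) + (0.820112)(-231) = -482.54 m.
Horizontal magnitude = √(ΔE² + ΔN²) = √((-203.82)² + (-482.54)²) = 523.82 m.

524 m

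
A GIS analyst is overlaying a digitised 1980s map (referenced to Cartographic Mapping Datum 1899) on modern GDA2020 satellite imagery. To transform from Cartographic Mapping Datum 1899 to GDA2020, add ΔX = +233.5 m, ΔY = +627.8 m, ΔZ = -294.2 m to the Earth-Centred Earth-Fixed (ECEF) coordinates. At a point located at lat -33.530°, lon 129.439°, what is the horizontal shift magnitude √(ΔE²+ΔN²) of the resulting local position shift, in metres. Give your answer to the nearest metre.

The local east axis at (φ, λ) is (−sin λ, cos λ, 0), so ΔE = −sin(129.439°)·233.5 + cos(129.439°)·627.8 = -579.15 m.
The local north axis is (−sin φ cos λ, −sin φ sin λ, cos φ), giving ΔN = -81.935 + 267.819 − 245.244 = -59.36 m.
Horizontal magnitude = √(ΔE² + ΔN²) = √((-579.15)² + (-59.36)²) = 582.18 m.

582 m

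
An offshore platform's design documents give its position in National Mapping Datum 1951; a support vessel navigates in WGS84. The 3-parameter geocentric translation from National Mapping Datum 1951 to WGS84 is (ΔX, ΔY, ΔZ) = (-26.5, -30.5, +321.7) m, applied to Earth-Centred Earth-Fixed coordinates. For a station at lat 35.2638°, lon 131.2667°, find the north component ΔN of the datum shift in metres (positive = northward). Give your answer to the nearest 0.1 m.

ΔN = 265.8 m

At φ = 35.2638°, λ = 131.2667°: sin φ = 0.577342, cos φ = 0.816503, sin λ = 0.751648, cos λ = -0.659565.
ΔN = −sin φ cos λ·ΔX − sin φ sin λ·ΔY + cos φ·ΔZ = −(0.577342)(-0.659565)(-26.5) − (0.577342)(0.751648)(-30.5) + (0.816503)(321.7) = 265.81 m.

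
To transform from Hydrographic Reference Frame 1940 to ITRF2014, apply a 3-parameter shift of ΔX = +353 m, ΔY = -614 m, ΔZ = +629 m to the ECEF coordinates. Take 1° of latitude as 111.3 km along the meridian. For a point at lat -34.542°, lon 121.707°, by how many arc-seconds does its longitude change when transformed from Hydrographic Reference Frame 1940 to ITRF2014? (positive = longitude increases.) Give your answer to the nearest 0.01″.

Δλ = 0.88″

sin φ = -0.567010, cos φ = 0.823711, sin λ = 0.850747, cos λ = -0.525576.
East component: ΔE = −sin λ·ΔX + cos λ·ΔY = −(0.850747)(353) + (-0.525576)(-614) = 22.39 m.
1° of latitude spans 111300 m; at latitude φ, 1° of longitude spans that × cos φ = 91679.0 m, so Δλ = 22.39 / 91679.0 × 3600 = 0.879″.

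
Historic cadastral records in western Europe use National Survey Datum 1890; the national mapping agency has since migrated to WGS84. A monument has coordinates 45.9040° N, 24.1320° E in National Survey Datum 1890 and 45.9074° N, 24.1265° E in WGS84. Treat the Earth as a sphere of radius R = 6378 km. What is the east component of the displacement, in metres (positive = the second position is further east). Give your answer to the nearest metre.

ΔE = -426 m

Δφ = 45.9074° − 45.9040° = +0.0034°; Δλ = 24.1265° − 24.1320° = -0.0055°.
1° along a meridian = πR/180 = 111317 m.
ΔN = Δφ × 111317 = 378.5 m; ΔE = Δλ × 111317 × cos(45.9040°) = -0.0055 × 111317 × 0.695863 = -426.0 m.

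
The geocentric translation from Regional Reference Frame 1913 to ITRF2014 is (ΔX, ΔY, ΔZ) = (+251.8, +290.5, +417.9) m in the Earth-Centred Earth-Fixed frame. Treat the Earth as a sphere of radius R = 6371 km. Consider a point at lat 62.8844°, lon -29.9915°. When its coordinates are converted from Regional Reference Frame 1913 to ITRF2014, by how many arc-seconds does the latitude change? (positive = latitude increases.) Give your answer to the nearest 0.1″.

sin φ = 0.890089, cos φ = 0.455787, sin λ = -0.499872, cos λ = 0.866100.
North component: ΔN = −sin φ cos λ·ΔX − sin φ sin λ·ΔY + cos φ·ΔZ = −(0.890089)(0.866100)(251.8) − (0.890089)(-0.499872)(290.5) + (0.455787)(417.9) = 125.61 m.
1° of latitude spans πR/180 = 111195 m, so Δφ = 125.61 / 111195 × 3600 = 4.067″.

Δφ = 4.1″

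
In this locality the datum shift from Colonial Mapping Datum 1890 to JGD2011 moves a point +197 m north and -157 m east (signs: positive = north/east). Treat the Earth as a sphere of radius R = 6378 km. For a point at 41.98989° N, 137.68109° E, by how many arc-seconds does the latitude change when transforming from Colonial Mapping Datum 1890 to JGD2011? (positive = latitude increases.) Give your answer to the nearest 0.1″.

Δφ = 6.4″

On a sphere of radius R, 1 rad of latitude = R, so Δφ = ΔN / R = 197.0 / 6378000 = 3.0887e-05 rad = 6.371″.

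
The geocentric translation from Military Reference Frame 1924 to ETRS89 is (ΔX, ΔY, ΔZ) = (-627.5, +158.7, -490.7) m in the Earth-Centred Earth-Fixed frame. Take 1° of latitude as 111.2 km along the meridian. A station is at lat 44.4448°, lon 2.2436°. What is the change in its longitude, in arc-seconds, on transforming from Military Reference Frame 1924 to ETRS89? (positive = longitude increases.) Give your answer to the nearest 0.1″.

sin φ = 0.700222, cos φ = 0.713925, sin λ = 0.039148, cos λ = 0.999233.
East component: ΔE = −sin λ·ΔX + cos λ·ΔY = −(0.039148)(-627.5) + (0.999233)(158.7) = 183.14 m.
1° of latitude spans 111200 m; at latitude φ, 1° of longitude spans that × cos φ = 79388.5 m, so Δλ = 183.14 / 79388.5 × 3600 = 8.305″.

Δλ = 8.3″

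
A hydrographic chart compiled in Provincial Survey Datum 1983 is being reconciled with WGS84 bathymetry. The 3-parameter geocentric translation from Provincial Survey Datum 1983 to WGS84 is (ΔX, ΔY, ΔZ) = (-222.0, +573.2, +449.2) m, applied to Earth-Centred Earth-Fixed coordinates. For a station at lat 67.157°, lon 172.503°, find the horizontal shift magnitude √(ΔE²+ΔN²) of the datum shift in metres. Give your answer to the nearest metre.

At φ = 67.157°, λ = 172.503°: sin φ = 0.921572, cos φ = 0.388207, sin λ = 0.130474, cos λ = -0.991452.
ΔE = −sin λ·ΔX + cos λ·ΔY = −(0.130474)·(-222.0) + (-0.991452)·(573.2) = -539.33 m.
ΔN = −sin φ cos λ·ΔX − sin φ sin λ·ΔY + cos φ·ΔZ = −(0.921572)(-0.991452)(-222.0) − (0.921572)(0.130474)(573.2) + (0.388207)(449.2) = -97.38 m.
Horizontal magnitude = √(ΔE² + ΔN²) = √((-539.33)² + (-97.38)²) = 548.06 m.

548 m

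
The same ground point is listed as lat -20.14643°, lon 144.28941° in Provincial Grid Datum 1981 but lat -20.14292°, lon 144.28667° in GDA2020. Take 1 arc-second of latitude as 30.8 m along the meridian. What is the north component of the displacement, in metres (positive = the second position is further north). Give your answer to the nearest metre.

ΔN = 389 m

Δφ = -20.14292° − -20.14643° = +0.00351°; Δλ = 144.28667° − 144.28941° = -0.00274°.
1° of latitude = 3600 × 30.80 = 110880 m.
ΔN = Δφ × 110880 = 389.2 m; ΔE = Δλ × 110880 × cos(-20.14643°) = -0.00274 × 110880 × 0.938815 = -285.2 m.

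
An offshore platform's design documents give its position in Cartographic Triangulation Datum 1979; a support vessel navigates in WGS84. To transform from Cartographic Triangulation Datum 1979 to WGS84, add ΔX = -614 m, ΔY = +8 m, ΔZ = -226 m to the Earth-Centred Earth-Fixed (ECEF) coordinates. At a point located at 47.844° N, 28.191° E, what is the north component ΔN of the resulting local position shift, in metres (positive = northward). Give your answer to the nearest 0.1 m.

ΔN = 246.7 m

At φ = 47.844°, λ = 28.191°: sin φ = 0.741320, cos φ = 0.671151, sin λ = 0.472412, cos λ = 0.881378.
ΔN = −sin φ cos λ·ΔX − sin φ sin λ·ΔY + cos φ·ΔZ = −(0.741320)(0.881378)(-614) − (0.741320)(0.472412)(8) + (0.671151)(-226) = 246.70 m.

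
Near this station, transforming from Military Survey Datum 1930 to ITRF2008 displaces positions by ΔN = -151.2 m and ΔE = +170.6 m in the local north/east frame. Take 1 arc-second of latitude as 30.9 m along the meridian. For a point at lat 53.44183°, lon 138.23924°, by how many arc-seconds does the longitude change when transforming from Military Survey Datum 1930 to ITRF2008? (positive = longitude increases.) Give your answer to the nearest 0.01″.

At latitude 53.44183°, cos φ = 0.595639.
1″ of longitude at this latitude = 30.90 × cos φ = 18.4052 m, so Δλ = 170.6 / 18.4052 = 9.269″.

Δλ = 9.27″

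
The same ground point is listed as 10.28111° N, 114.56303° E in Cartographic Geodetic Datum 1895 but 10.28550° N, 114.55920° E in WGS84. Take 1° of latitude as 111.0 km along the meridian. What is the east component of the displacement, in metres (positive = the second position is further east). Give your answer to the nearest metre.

Δφ = 10.28550° − 10.28111° = +0.00439°; Δλ = 114.55920° − 114.56303° = -0.00383°.
ΔN = Δφ × 111000 = 487.3 m; ΔE = Δλ × 111000 × cos(10.28111°) = -0.00383 × 111000 × 0.983944 = -418.3 m.

ΔE = -418 m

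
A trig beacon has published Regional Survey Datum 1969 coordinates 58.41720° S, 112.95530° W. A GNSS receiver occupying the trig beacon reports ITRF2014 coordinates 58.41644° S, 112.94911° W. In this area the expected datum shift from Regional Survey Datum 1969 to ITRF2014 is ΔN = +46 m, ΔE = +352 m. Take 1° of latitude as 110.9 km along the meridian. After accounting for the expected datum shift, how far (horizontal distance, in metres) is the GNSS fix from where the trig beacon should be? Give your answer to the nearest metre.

39 m

Observed coordinate differences: Δφ = +0.00076°, Δλ = +0.00619°.
Converting to metres (1° lat = 110900 m, cos φ = 0.523730): observed ΔN = 84.3 m, observed ΔE = 359.5 m.
Subtracting the expected shift leaves a residual of 84.3 − (46) = 38.3 m north and 359.5 − (352) = 7.5 m east.
Residual distance = √(38.3² + 7.5²) = 39.0 m.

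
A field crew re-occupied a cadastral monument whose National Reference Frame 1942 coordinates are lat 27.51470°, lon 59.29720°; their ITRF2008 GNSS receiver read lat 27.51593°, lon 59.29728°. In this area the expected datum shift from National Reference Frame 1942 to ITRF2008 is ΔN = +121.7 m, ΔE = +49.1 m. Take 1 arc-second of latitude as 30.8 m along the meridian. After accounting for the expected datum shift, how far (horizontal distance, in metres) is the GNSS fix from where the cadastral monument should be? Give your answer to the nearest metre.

44 m

Observed coordinate differences: Δφ = +0.00123°, Δλ = +0.00008°.
Converting to metres (1° lat = 110880 m, cos φ = 0.886892): observed ΔN = 136.4 m, observed ΔE = 7.9 m.
Subtracting the expected shift leaves a residual of 136.4 − (121.7) = 14.7 m north and 7.9 − (49.1) = -41.2 m east.
Residual distance = √(14.7² + (-41.2)²) = 43.8 m.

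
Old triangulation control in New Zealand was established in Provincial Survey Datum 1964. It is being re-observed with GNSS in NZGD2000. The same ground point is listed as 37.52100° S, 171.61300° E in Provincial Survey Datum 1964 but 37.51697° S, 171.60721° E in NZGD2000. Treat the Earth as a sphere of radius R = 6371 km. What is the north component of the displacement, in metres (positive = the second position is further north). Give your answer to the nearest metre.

Δφ = -37.51697° − -37.52100° = +0.00403°; Δλ = 171.60721° − 171.61300° = -0.00579°.
1° along a meridian = πR/180 = 111195 m.
ΔN = Δφ × 111195 = 448.1 m; ΔE = Δλ × 111195 × cos(-37.52100°) = -0.00579 × 111195 × 0.793130 = -510.6 m.

ΔN = 448 m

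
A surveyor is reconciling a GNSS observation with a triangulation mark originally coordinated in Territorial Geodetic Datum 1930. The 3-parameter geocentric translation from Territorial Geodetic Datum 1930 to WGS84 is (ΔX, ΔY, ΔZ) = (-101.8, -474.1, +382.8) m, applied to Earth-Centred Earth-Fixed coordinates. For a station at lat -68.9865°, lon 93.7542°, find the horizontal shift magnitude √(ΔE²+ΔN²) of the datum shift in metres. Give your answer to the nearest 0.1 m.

At φ = -68.9865°, λ = 93.7542°: sin φ = -0.933496, cos φ = 0.358588, sin λ = 0.997854, cos λ = -0.065476.
ΔE = −sin λ·ΔX + cos λ·ΔY = −(0.997854)·(-101.8) + (-0.065476)·(-474.1) = 132.62 m.
ΔN = −sin φ cos λ·ΔX − sin φ sin λ·ΔY + cos φ·ΔZ = −(-0.933496)(-0.065476)(-101.8) − (-0.933496)(0.997854)(-474.1) + (0.358588)(382.8) = -298.13 m.
Horizontal magnitude = √(ΔE² + ΔN²) = √(132.62² + (-298.13)²) = 326.30 m.

326.3 m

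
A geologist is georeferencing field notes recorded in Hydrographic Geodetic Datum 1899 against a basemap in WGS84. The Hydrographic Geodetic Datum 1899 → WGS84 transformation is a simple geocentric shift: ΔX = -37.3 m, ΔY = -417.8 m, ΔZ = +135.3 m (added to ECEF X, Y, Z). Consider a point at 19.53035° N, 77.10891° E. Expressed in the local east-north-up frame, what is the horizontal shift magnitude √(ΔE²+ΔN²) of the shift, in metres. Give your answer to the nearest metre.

272 m

At φ = 19.53035°, λ = 77.10891°: sin φ = 0.334306, cos φ = 0.942465, sin λ = 0.974796, cos λ = 0.223099.
ΔE = −sin λ·ΔX + cos λ·ΔY = −(0.974796)·(-37.3) + (0.223099)·(-417.8) = -56.85 m.
ΔN = −sin φ cos λ·ΔX − sin φ sin λ·ΔY + cos φ·ΔZ = −(0.334306)(0.223099)(-37.3) − (0.334306)(0.974796)(-417.8) + (0.942465)(135.3) = 266.45 m.
Horizontal magnitude = √(ΔE² + ΔN²) = √((-56.85)² + 266.45²) = 272.45 m.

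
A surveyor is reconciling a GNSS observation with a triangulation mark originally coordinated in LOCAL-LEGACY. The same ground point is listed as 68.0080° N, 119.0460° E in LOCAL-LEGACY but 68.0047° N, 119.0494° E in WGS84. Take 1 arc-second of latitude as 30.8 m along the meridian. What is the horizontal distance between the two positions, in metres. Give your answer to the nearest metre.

392 m

Δφ = 68.0047° − 68.0080° = -0.0033°; Δλ = 119.0494° − 119.0460° = +0.0034°.
1° of latitude = 3600 × 30.80 = 110880 m.
ΔN = Δφ × 110880 = -365.9 m; ΔE = Δλ × 110880 × cos(68.0080°) = +0.0034 × 110880 × 0.374477 = 141.2 m.
Distance = √(ΔE² + ΔN²) = √(141.2² + (-365.9)²) = 392.2 m.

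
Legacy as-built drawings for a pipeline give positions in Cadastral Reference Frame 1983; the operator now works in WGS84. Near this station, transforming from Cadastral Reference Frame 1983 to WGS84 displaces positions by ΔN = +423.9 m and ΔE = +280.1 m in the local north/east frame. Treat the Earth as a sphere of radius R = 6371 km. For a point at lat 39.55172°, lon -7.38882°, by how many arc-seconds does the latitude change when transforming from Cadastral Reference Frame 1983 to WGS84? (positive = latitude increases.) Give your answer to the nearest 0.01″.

Δφ = 13.72″

On a sphere of radius R, 1 rad of latitude = R, so Δφ = ΔN / R = 423.9 / 6371000 = 6.6536e-05 rad = 13.724″.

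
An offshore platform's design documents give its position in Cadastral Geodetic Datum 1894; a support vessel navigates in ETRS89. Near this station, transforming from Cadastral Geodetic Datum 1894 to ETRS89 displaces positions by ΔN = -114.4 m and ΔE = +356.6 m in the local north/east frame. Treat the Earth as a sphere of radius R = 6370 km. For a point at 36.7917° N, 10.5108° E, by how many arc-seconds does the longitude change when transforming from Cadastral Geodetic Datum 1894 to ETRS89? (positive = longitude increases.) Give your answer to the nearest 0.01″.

Δλ = 14.42″

At latitude 36.7917°, cos φ = 0.800818.
One radian of longitude at latitude φ spans R cos φ, so Δλ = ΔE / (R cos φ) = 356.6 / (6370000 × 0.800818) = 6.9905e-05 rad = 14.419″.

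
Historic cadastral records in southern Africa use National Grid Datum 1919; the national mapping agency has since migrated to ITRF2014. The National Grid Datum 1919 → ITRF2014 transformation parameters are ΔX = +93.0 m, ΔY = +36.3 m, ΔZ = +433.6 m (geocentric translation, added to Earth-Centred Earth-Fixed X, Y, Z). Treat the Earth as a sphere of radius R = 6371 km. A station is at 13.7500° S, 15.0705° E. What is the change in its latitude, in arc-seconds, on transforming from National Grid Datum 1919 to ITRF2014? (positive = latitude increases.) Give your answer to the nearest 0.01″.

sin φ = -0.237686, cos φ = 0.971342, sin λ = 0.260007, cos λ = 0.965607.
North component: ΔN = −sin φ cos λ·ΔX − sin φ sin λ·ΔY + cos φ·ΔZ = −(-0.237686)(0.965607)(93.0) − (-0.237686)(0.260007)(36.3) + (0.971342)(433.6) = 444.76 m.
1° of latitude spans πR/180 = 111195 m, so Δφ = 444.76 / 111195 × 3600 = 14.399″.

Δφ = 14.40″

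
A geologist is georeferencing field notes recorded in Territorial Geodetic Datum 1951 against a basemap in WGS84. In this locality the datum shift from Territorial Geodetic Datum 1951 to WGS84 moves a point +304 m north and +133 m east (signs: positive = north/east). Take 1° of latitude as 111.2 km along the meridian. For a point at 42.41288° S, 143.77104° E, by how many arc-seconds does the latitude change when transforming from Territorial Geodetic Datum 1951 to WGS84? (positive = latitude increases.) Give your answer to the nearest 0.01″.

Δφ = 9.84″

1° of latitude = 111.2 km, so Δφ = 304.0 / 111200 = 0.0027338° = 9.842″.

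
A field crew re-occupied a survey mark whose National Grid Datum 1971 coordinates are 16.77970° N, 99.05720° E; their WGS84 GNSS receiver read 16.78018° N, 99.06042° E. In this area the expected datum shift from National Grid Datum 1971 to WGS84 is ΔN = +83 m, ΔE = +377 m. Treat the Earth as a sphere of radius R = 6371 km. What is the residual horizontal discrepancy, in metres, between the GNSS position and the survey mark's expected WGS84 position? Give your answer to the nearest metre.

Observed coordinate differences: Δφ = +0.00048°, Δλ = +0.00322°.
Converting to metres (1° lat = 111195 m, cos φ = 0.957422): observed ΔN = 53.4 m, observed ΔE = 342.8 m.
Subtracting the expected shift leaves a residual of 53.4 − (83) = -29.6 m north and 342.8 − (377) = -34.2 m east.
Residual distance = √((-29.6)² + (-34.2)²) = 45.2 m.

45 m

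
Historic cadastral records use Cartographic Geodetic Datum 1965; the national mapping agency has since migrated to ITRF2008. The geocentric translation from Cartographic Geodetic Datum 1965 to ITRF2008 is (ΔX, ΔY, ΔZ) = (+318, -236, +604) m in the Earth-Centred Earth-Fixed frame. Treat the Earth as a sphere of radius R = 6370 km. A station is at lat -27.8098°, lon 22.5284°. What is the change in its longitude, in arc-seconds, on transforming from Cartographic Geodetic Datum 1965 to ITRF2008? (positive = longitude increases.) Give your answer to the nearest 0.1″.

sin φ = -0.466538, cos φ = 0.884501, sin λ = 0.383141, cos λ = 0.923690.
East component: ΔE = −sin λ·ΔX + cos λ·ΔY = −(0.383141)(318) + (0.923690)(-236) = -339.83 m.
1° of latitude spans πR/180 = 111177 m; at latitude φ, 1° of longitude spans that × cos φ = 98336.6 m, so Δλ = -339.83 / 98336.6 × 3600 = -12.441″.

Δλ = -12.4″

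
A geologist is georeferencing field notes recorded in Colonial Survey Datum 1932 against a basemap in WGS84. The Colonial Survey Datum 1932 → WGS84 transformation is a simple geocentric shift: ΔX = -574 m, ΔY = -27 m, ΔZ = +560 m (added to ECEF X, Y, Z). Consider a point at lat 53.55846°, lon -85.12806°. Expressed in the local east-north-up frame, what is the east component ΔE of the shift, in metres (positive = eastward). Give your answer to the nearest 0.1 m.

At φ = 53.55846°, λ = -85.12806°: sin φ = 0.804463, cos φ = 0.594002, sin λ = -0.996387, cos λ = 0.084929.
ΔE = −sin λ·ΔX + cos λ·ΔY = −(-0.996387)·(-574) + (0.084929)·(-27) = -574.22 m.

ΔE = -574.2 m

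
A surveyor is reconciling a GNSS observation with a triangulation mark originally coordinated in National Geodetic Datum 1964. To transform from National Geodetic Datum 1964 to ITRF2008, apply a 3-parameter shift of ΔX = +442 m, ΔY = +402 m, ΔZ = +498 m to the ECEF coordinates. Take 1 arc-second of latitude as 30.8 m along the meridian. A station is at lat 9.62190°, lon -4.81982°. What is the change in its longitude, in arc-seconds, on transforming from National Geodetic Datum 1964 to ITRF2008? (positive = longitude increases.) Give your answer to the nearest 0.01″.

Δλ = 14.41″

sin φ = 0.167146, cos φ = 0.985932, sin λ = -0.084023, cos λ = 0.996464.
East component: ΔE = −sin λ·ΔX + cos λ·ΔY = −(-0.084023)(442) + (0.996464)(402) = 437.72 m.
1° of latitude spans 3600 × 30.80 = 110880 m; at latitude φ, 1° of longitude spans that × cos φ = 109320.2 m, so Δλ = 437.72 / 109320.2 × 3600 = 14.414″.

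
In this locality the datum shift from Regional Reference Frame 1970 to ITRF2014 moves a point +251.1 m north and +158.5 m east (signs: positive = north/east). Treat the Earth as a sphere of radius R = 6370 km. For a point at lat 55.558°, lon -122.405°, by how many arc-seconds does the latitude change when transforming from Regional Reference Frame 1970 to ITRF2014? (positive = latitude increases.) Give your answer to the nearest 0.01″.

On a sphere of radius R, 1 rad of latitude = R, so Δφ = ΔN / R = 251.1 / 6370000 = 3.9419e-05 rad = 8.131″.

Δφ = 8.13″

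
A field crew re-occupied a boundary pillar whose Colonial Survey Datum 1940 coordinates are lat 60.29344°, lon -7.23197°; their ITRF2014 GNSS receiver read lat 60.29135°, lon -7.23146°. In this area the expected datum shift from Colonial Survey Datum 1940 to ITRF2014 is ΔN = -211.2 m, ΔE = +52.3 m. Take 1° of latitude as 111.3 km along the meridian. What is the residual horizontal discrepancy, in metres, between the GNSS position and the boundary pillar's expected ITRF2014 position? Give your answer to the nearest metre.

32 m

Observed coordinate differences: Δφ = -0.00209°, Δλ = +0.00051°.
Converting to metres (1° lat = 111300 m, cos φ = 0.495558): observed ΔN = -232.6 m, observed ΔE = 28.1 m.
Subtracting the expected shift leaves a residual of -232.6 − (-211.2) = -21.4 m north and 28.1 − (52.3) = -24.2 m east.
Residual distance = √((-21.4)² + (-24.2)²) = 32.3 m.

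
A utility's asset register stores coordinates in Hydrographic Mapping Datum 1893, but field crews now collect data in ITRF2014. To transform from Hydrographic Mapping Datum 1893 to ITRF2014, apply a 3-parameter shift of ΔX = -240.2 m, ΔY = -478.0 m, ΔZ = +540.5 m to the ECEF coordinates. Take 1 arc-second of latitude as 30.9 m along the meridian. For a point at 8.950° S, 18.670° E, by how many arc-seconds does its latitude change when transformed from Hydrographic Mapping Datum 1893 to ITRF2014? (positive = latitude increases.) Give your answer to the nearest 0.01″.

Δφ = 15.36″

sin φ = -0.155572, cos φ = 0.987824, sin λ = 0.320117, cos λ = 0.947378.
North component: ΔN = −sin φ cos λ·ΔX − sin φ sin λ·ΔY + cos φ·ΔZ = −(-0.155572)(0.947378)(-240.2) − (-0.155572)(0.320117)(-478.0) + (0.987824)(540.5) = 474.71 m.
1° of latitude spans 3600 × 30.90 = 111240 m, so Δφ = 474.71 / 111240 × 3600 = 15.363″.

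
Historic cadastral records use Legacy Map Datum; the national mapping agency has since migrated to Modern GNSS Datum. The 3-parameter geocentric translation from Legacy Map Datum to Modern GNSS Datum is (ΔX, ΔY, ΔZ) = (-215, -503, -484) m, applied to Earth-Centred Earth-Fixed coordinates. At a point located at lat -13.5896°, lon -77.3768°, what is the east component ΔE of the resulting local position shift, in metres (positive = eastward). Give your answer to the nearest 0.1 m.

ΔE = -319.7 m

The local east axis at (φ, λ) is (−sin λ, cos λ, 0), so ΔE = −sin(-77.3768°)·(-215) + cos(-77.3768°)·(-503) = -319.73 m.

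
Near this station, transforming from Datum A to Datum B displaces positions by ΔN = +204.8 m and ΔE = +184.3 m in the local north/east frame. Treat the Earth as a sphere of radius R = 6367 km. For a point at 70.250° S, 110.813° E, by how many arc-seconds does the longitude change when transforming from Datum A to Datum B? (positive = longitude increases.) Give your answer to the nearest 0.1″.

At latitude -70.250°, cos φ = 0.337917.
One radian of longitude at latitude φ spans R cos φ, so Δλ = ΔE / (R cos φ) = 184.3 / (6367000 × 0.337917) = 8.5661e-05 rad = 17.669″.

Δλ = 17.7″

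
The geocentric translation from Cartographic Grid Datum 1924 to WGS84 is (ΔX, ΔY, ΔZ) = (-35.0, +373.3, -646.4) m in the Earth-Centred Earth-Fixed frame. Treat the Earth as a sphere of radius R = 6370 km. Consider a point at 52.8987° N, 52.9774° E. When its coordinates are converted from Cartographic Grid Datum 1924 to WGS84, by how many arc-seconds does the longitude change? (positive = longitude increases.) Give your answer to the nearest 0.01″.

Δλ = 13.57″

sin φ = 0.797570, cos φ = 0.603226, sin λ = 0.798398, cos λ = 0.602130.
East component: ΔE = −sin λ·ΔX + cos λ·ΔY = −(0.798398)(-35.0) + (0.602130)(373.3) = 252.72 m.
1° of latitude spans πR/180 = 111177 m; at latitude φ, 1° of longitude spans that × cos φ = 67065.2 m, so Δλ = 252.72 / 67065.2 × 3600 = 13.566″.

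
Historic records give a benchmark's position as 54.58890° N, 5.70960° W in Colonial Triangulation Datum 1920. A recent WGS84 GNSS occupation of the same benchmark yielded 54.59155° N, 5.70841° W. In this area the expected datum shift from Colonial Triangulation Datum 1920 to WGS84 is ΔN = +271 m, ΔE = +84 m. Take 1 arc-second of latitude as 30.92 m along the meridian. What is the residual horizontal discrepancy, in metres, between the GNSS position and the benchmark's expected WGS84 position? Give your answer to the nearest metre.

25 m

Observed coordinate differences: Δφ = +0.00265°, Δλ = +0.00119°.
Converting to metres (1° lat = 111312 m, cos φ = 0.579439): observed ΔN = 295.0 m, observed ΔE = 76.8 m.
Subtracting the expected shift leaves a residual of 295.0 − (271) = 24.0 m north and 76.8 − (84) = -7.2 m east.
Residual distance = √(24.0² + (-7.2)²) = 25.0 m.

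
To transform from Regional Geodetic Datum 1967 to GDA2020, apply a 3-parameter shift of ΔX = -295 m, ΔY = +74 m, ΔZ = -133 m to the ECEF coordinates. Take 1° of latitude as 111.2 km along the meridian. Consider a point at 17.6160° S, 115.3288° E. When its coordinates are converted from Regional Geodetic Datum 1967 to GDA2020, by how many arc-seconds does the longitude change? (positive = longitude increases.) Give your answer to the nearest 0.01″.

Δλ = 7.98″

sin φ = -0.302636, cos φ = 0.953106, sin λ = 0.903868, cos λ = -0.427812.
East component: ΔE = −sin λ·ΔX + cos λ·ΔY = −(0.903868)(-295) + (-0.427812)(74) = 234.98 m.
1° of latitude spans 111200 m; at latitude φ, 1° of longitude spans that × cos φ = 105985.4 m, so Δλ = 234.98 / 105985.4 × 3600 = 7.982″.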